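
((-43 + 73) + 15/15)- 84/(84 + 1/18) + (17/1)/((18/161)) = 4958119/27234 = 182.06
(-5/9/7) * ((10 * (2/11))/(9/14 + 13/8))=-800/12573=-0.06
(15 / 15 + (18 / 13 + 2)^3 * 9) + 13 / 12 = 9254797 / 26364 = 351.04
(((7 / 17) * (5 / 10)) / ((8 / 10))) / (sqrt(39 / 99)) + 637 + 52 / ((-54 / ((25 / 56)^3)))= 35 * sqrt(429) / 1768 + 1510006667 / 2370816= 637.32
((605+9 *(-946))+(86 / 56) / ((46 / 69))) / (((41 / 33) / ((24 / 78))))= -14611575 / 7462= -1958.13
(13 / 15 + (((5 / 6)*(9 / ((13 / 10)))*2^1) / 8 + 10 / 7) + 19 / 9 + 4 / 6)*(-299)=-2454583 / 1260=-1948.08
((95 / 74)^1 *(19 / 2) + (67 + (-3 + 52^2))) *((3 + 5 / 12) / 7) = 1357.00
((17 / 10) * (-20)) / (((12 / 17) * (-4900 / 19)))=5491 / 29400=0.19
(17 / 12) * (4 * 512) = 2901.33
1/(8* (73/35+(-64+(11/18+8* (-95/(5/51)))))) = -315/19689524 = -0.00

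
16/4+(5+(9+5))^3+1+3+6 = 6873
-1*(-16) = 16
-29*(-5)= 145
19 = 19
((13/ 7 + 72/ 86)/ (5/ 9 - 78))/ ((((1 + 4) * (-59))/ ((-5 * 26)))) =-189774/ 12378023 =-0.02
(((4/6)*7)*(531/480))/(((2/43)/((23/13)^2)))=9394511/27040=347.43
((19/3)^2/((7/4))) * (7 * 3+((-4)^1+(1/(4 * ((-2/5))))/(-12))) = 590957/1512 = 390.84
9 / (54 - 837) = -1 / 87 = -0.01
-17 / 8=-2.12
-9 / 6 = -3 / 2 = -1.50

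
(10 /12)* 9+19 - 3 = 47 /2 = 23.50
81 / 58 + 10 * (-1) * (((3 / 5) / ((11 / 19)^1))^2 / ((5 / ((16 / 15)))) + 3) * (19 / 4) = -66665364 / 438625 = -151.99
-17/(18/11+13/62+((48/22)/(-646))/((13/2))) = -48683206/5285053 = -9.21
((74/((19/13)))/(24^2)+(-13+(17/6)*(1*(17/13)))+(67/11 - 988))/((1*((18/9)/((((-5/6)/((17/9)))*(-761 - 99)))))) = -833710179475/4434144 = -188020.55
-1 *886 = -886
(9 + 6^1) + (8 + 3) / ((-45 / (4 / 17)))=11431 / 765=14.94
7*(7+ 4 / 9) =469 / 9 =52.11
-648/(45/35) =-504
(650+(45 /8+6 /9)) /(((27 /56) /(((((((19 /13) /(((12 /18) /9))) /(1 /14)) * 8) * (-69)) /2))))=-103777280.92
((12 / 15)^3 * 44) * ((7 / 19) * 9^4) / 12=10777536 / 2375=4537.91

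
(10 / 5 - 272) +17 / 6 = -1603 / 6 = -267.17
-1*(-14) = 14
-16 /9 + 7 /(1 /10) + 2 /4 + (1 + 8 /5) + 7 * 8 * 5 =31619 /90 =351.32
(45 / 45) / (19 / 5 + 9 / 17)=85 / 368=0.23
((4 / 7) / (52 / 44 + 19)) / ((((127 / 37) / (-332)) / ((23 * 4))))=-671968 / 2667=-251.96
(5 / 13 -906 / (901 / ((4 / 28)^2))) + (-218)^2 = 27275990955 / 573937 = 47524.36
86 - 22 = 64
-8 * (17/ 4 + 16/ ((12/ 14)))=-550/ 3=-183.33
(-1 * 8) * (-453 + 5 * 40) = 2024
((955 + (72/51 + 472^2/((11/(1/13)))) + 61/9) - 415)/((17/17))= 46079791/21879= 2106.12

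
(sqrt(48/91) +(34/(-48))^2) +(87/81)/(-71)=59701/122688 +4 * sqrt(273)/91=1.21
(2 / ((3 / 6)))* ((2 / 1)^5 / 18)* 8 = 512 / 9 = 56.89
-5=-5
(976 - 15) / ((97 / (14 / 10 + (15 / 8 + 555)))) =21460091 / 3880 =5530.95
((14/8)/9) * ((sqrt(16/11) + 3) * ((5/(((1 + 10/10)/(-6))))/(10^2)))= -7/80 - 7 * sqrt(11)/660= -0.12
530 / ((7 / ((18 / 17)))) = 9540 / 119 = 80.17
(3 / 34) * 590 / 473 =885 / 8041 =0.11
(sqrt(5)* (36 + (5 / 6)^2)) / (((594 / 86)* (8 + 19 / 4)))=0.93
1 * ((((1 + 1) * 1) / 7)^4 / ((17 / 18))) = 288 / 40817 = 0.01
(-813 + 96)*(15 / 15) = -717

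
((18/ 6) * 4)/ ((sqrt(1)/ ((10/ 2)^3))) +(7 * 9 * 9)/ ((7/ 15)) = 2715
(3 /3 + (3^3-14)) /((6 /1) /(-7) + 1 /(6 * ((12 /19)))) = -7056 /299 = -23.60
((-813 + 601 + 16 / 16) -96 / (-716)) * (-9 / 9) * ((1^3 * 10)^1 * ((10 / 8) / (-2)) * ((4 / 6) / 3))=-943625 / 3222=-292.87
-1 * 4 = -4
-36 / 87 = -12 / 29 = -0.41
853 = 853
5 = 5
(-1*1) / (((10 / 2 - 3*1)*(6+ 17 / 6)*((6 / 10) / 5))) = -25 / 53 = -0.47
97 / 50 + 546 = 27397 / 50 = 547.94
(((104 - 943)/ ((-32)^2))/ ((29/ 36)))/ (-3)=2517/ 7424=0.34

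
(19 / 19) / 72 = 1 / 72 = 0.01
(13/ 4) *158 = 1027/ 2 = 513.50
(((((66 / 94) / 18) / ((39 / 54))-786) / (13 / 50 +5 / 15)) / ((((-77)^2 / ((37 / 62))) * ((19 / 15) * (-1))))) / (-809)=-19988866125 / 153630160274591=-0.00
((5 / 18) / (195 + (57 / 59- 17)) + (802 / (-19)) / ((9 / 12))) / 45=-203234027 / 162503010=-1.25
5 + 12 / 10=31 / 5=6.20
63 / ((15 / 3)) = 63 / 5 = 12.60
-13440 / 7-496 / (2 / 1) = -2168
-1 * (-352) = 352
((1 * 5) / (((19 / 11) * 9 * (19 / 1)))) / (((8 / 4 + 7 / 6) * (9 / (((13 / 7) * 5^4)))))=893750 / 1296351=0.69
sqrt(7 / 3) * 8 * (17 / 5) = 41.55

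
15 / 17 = 0.88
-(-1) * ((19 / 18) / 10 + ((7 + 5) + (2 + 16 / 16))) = 2719 / 180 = 15.11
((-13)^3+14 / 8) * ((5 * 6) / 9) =-14635 / 2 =-7317.50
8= 8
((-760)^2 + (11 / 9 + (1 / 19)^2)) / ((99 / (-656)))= -1231066905280 / 321651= -3827337.41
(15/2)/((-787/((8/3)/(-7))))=20/5509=0.00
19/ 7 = 2.71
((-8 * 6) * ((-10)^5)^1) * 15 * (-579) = -41688000000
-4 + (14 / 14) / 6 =-23 / 6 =-3.83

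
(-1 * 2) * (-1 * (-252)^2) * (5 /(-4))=-158760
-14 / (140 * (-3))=1 / 30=0.03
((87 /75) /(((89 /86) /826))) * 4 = 8240176 /2225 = 3703.45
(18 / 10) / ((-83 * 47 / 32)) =-288 / 19505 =-0.01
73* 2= 146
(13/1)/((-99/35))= -455/99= -4.60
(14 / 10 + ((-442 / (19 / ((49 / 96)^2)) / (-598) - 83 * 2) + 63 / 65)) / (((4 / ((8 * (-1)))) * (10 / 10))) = 42832688207 / 130890240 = 327.24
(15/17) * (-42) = -630/17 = -37.06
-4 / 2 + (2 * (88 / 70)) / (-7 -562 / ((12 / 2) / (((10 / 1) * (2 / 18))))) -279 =-29497541 / 104965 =-281.02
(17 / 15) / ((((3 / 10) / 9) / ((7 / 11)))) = 238 / 11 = 21.64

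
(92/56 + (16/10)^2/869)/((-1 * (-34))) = 500571/10341100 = 0.05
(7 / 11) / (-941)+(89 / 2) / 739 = 910893 / 15298778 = 0.06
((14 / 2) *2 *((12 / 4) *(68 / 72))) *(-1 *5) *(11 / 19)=-6545 / 57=-114.82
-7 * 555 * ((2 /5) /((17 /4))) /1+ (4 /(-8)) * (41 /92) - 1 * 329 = -2173553 /3128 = -694.87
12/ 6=2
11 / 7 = 1.57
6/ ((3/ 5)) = 10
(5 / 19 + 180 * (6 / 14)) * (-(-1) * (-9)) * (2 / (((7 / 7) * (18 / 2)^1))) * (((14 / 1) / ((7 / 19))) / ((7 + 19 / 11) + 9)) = -90596 / 273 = -331.85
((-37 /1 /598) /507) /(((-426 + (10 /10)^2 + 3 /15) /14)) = 1295 /321983532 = 0.00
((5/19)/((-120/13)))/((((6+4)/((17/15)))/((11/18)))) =-2431/1231200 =-0.00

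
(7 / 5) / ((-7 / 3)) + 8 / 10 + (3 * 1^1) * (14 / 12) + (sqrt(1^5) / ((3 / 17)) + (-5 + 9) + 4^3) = 2321 / 30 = 77.37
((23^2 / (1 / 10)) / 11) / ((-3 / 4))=-21160 / 33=-641.21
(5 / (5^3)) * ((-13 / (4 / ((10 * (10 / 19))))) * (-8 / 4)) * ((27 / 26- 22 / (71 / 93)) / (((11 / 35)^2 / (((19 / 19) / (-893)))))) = 62816775 / 145763497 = 0.43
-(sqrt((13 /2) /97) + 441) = -441-sqrt(2522) /194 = -441.26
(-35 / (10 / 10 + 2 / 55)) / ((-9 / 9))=1925 / 57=33.77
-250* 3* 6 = -4500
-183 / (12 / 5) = -305 / 4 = -76.25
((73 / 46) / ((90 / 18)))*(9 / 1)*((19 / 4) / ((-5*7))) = -0.39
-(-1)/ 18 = 1/ 18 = 0.06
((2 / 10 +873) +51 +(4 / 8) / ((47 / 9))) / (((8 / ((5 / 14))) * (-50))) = -434419 / 526400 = -0.83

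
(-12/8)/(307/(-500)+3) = -750/1193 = -0.63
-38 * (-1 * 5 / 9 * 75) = 4750 / 3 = 1583.33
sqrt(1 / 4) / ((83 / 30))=15 / 83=0.18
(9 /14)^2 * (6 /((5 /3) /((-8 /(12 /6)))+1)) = 1458 /343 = 4.25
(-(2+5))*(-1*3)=21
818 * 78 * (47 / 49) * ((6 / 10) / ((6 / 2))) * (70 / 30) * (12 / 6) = 1999192 / 35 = 57119.77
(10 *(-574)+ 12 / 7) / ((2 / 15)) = -301260 / 7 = -43037.14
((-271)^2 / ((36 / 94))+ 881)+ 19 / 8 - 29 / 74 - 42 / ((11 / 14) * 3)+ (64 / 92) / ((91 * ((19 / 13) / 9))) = 17267338363367 / 89640936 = 192627.82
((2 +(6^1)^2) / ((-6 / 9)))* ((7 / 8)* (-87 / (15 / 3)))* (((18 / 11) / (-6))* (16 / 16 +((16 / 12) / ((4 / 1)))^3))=-26999 / 110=-245.45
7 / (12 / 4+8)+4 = 51 / 11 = 4.64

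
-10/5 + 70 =68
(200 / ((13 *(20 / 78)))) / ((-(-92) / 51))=765 / 23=33.26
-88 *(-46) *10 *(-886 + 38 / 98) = -1756629600 / 49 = -35849583.67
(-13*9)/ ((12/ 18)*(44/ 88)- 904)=351/ 2711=0.13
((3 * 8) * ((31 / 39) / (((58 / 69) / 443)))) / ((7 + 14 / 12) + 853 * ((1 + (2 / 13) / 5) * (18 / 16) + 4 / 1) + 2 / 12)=454836960 / 199485113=2.28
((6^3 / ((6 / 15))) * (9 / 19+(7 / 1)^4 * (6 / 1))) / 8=36952605 / 38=972436.97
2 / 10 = 1 / 5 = 0.20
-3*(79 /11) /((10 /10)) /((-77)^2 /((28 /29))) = -948 /270193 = -0.00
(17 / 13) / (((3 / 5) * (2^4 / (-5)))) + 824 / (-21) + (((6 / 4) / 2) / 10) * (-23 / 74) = -39.94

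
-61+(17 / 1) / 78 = -4741 / 78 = -60.78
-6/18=-1/3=-0.33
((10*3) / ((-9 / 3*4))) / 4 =-5 / 8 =-0.62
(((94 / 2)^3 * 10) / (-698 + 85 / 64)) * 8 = -531573760 / 44587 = -11922.17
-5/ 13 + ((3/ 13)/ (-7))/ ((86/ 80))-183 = -55208/ 301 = -183.42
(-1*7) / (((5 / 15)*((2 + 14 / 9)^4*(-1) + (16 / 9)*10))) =137781 / 931936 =0.15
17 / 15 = 1.13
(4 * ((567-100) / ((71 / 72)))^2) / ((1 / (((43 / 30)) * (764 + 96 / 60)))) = 124064599988736 / 126025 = 984444356.19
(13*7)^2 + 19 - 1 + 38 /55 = 456483 /55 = 8299.69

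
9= 9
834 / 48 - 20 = -21 / 8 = -2.62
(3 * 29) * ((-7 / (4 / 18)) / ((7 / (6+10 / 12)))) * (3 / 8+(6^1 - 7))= 53505 / 32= 1672.03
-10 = -10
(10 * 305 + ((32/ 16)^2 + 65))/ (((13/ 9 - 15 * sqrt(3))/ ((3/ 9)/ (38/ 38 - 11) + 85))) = -643976811 * sqrt(3)/ 109012 - 310062909/ 545060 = -10800.77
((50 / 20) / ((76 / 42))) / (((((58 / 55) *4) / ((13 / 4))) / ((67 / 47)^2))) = 337011675 / 155796352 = 2.16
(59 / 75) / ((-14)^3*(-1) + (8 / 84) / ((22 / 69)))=4543 / 15848325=0.00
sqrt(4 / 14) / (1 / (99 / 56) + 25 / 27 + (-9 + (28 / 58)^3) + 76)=7243533 * sqrt(14) / 3478552042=0.01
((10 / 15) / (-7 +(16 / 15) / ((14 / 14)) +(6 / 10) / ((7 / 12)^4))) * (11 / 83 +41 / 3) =-16499672 / 1347837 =-12.24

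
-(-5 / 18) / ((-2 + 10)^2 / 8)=5 / 144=0.03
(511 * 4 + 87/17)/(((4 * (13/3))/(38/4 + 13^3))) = 461180565/1768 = 260848.74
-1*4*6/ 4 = -6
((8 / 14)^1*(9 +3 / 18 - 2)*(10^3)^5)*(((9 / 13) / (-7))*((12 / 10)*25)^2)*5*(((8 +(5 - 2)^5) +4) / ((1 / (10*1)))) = -2960550000000000000000000 / 637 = -4647645211930926216640.50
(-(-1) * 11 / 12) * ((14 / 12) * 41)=43.85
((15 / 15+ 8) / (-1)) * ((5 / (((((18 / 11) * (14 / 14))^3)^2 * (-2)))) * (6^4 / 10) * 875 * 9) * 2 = 1550115875 / 648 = 2392154.13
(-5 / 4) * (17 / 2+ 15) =-235 / 8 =-29.38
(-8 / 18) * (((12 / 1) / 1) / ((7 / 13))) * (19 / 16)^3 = -89167 / 5376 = -16.59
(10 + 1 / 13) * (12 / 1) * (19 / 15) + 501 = 42521 / 65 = 654.17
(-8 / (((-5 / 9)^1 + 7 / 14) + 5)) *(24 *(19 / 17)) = -65664 / 1513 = -43.40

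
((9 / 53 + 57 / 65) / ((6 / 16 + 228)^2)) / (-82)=-38464 / 157155260535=-0.00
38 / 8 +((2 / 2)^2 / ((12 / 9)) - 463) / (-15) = 1067 / 30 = 35.57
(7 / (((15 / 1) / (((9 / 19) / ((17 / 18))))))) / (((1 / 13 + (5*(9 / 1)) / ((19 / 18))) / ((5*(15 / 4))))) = 5265 / 51238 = 0.10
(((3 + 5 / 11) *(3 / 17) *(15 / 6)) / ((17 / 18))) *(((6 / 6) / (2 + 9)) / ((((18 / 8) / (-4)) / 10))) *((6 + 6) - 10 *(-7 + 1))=-6566400 / 34969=-187.78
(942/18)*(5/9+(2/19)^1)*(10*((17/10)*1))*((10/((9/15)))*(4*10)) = 603194000/1539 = 391938.92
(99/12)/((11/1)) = 3/4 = 0.75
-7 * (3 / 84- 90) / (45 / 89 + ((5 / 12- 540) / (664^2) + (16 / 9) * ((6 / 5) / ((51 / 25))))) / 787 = 15123272015808 / 29297115394325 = 0.52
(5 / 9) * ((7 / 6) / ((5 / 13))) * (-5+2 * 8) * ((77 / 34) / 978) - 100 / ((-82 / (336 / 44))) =7576315327 / 809819208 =9.36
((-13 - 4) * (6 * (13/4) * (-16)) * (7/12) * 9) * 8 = 222768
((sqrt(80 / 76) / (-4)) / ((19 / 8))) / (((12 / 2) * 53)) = -2 * sqrt(95) / 57399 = -0.00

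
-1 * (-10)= 10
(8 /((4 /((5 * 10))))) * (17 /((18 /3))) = 850 /3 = 283.33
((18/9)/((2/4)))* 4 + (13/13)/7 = 113/7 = 16.14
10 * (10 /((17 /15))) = 1500 /17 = 88.24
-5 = -5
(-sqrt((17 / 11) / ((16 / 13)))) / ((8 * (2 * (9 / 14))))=-7 * sqrt(2431) / 3168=-0.11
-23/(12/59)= -1357/12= -113.08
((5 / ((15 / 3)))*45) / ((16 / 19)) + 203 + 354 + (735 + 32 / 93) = 1345.78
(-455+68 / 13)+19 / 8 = -46529 / 104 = -447.39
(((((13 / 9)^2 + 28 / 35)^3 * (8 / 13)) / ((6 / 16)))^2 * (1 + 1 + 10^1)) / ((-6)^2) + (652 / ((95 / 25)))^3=697714966864723997246906661184 / 138115179097966652765625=5051689.26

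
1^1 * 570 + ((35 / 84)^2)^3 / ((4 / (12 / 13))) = 7375396105 / 12939264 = 570.00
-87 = -87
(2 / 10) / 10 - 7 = -349 / 50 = -6.98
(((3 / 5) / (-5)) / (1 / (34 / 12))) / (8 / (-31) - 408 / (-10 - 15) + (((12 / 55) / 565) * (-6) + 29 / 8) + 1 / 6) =-7860732 / 458957743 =-0.02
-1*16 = -16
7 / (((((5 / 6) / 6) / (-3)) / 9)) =-6804 / 5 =-1360.80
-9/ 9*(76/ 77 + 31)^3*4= -59765867388/ 456533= -130912.48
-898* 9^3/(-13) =654642/13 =50357.08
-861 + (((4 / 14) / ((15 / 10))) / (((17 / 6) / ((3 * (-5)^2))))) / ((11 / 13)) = -1119249 / 1309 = -855.04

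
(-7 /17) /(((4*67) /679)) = -4753 /4556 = -1.04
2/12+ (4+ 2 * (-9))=-13.83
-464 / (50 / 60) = -2784 / 5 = -556.80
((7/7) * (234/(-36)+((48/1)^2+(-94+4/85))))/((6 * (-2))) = -374603/2040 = -183.63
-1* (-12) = 12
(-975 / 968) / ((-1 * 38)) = 975 / 36784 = 0.03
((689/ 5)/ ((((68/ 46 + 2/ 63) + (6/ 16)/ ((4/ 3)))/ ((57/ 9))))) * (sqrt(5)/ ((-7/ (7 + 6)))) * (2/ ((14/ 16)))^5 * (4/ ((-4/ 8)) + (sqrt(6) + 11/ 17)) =-30309013782528 * sqrt(30)/ 536899615 + 757725344563200 * sqrt(5)/ 1825458691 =618964.29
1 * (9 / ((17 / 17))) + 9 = 18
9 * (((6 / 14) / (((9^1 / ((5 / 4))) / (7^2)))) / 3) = 8.75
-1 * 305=-305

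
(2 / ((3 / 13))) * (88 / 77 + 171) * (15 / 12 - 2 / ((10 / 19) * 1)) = -53261 / 14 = -3804.36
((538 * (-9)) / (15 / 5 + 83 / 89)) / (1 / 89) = -19176741 / 175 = -109581.38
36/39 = 12/13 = 0.92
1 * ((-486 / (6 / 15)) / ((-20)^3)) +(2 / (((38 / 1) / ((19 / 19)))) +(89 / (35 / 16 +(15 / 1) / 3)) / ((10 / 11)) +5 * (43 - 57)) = -39277297 / 699200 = -56.17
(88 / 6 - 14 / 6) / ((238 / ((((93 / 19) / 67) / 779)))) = 1147 / 236016746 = 0.00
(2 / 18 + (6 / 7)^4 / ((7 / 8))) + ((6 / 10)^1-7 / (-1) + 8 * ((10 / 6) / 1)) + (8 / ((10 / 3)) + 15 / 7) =3963724 / 151263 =26.20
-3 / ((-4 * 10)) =0.08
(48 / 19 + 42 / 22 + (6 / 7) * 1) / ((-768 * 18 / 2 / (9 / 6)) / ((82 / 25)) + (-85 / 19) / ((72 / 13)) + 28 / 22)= -256824 / 68149949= -0.00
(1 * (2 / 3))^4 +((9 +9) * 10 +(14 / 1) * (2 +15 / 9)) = 18754 / 81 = 231.53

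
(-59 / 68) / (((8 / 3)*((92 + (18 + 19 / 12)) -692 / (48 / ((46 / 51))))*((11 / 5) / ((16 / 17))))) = -15930 / 11281897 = -0.00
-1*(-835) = 835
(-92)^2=8464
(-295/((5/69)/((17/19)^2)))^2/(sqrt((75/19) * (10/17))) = 461398985787 * sqrt(9690)/6516050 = 6970342.46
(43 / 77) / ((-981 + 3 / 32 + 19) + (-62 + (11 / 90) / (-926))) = -28668960 / 52564732451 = -0.00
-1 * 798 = -798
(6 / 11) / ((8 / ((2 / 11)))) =0.01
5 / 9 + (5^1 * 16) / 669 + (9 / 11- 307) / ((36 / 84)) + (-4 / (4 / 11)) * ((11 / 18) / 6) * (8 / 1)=-47865943 / 66231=-722.71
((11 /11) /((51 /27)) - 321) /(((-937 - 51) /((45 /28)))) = 30645 /58786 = 0.52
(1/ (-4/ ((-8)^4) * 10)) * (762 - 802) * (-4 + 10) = 24576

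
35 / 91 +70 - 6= 837 / 13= 64.38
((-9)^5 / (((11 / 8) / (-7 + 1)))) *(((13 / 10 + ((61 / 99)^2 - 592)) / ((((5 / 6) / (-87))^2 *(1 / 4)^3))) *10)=-35305948707165057024 / 33275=-1061035272942601.26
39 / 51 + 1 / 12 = 173 / 204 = 0.85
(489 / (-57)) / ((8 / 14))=-1141 / 76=-15.01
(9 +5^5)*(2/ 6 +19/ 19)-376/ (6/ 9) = 10844/ 3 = 3614.67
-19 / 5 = -3.80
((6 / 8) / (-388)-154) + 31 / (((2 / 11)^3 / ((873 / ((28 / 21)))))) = 10481590201 / 3104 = 3376800.97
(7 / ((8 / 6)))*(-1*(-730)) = 3832.50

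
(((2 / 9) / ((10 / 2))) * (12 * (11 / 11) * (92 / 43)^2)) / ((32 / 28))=59248 / 27735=2.14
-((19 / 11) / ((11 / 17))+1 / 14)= -4643 / 1694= -2.74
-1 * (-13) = 13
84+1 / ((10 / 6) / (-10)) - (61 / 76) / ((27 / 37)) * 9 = 68.10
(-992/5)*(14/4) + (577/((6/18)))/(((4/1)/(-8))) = -20782/5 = -4156.40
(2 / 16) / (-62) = -0.00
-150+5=-145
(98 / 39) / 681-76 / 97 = -2008978 / 2576223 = -0.78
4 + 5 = 9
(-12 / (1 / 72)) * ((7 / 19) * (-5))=30240 / 19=1591.58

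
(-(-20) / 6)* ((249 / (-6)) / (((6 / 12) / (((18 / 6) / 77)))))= -830 / 77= -10.78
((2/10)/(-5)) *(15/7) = -3/35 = -0.09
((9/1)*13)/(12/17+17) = 1989/301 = 6.61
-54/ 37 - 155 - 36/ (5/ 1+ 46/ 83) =-2779285/ 17057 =-162.94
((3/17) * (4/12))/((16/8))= 1/34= 0.03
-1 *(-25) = 25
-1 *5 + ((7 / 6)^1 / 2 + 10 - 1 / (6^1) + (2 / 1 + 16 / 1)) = 23.42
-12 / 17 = -0.71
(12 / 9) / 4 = 0.33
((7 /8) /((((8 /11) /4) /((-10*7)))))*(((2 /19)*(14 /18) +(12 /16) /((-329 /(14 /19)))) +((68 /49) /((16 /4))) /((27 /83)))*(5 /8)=-745120475 /3086208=-241.44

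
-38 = -38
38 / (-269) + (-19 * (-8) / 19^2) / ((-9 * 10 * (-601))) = -19525414 / 138226995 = -0.14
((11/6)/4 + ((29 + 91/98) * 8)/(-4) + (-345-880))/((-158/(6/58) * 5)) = 215779/1282960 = 0.17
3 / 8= 0.38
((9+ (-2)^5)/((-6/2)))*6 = 46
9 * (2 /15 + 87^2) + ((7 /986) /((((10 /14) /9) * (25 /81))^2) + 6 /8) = 2099402965401 /30812500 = 68134.78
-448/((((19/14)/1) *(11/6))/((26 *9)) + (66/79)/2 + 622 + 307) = -695665152/1443238655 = -0.48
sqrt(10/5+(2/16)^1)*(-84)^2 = 1764*sqrt(34) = 10285.80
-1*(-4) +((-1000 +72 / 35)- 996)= -69648 / 35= -1989.94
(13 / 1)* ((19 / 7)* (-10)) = -2470 / 7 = -352.86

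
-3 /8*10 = -15 /4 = -3.75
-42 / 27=-14 / 9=-1.56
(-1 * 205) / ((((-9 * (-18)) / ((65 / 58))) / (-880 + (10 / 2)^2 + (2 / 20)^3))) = 455714467 / 375840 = 1212.52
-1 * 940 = -940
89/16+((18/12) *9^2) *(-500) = -971911/16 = -60744.44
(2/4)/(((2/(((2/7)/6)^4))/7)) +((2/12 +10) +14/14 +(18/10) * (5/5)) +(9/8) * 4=9705533/555660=17.47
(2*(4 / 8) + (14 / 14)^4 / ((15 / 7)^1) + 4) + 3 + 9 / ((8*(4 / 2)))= 2167 / 240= 9.03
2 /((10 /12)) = 12 /5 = 2.40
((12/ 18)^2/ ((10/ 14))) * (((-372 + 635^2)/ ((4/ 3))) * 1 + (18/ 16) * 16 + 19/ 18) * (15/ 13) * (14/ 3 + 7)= 2530902.82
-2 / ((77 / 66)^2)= -72 / 49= -1.47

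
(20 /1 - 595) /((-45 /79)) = 9085 /9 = 1009.44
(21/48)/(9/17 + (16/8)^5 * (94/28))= 833/205552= 0.00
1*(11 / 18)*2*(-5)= -55 / 9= -6.11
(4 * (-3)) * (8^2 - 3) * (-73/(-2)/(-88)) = 303.61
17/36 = 0.47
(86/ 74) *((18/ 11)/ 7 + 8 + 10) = 60372/ 2849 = 21.19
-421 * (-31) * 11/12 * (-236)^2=1998943364/3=666314454.67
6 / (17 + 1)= 1 / 3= 0.33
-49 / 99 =-0.49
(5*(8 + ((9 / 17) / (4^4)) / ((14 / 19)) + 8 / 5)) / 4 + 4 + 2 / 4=4022103 / 243712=16.50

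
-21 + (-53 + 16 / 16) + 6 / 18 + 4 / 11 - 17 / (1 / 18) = -378.30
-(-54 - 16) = 70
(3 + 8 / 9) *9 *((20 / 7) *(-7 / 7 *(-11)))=1100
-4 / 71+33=2339 / 71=32.94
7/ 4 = 1.75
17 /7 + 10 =87 /7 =12.43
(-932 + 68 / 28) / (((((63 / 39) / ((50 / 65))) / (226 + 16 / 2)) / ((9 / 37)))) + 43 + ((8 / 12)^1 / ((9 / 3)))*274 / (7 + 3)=-2051556383 / 81585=-25146.24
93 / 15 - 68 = -309 / 5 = -61.80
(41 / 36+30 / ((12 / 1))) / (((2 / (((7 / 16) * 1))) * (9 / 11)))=0.97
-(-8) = 8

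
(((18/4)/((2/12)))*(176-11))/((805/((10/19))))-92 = -272518/3059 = -89.09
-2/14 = -1/7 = -0.14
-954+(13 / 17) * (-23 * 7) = -18311 / 17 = -1077.12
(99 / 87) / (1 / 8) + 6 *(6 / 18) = 322 / 29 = 11.10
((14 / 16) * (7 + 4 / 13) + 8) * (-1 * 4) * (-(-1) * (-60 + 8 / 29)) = 1296402 / 377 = 3438.73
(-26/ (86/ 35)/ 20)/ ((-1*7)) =13/ 172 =0.08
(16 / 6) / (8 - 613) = -8 / 1815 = -0.00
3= 3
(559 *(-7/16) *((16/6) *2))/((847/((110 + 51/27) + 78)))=-955331/3267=-292.42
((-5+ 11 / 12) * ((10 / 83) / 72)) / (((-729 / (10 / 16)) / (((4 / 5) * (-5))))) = -1225 / 52278048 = -0.00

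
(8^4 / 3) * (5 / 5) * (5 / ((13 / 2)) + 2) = 49152 / 13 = 3780.92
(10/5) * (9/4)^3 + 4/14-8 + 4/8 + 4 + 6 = 25.57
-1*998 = -998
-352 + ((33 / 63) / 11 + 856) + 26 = 11131 / 21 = 530.05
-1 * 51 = -51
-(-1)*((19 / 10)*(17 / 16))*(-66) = -10659 / 80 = -133.24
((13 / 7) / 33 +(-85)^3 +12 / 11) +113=-141836507 / 231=-614010.85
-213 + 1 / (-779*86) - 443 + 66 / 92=-504850047 / 770431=-655.28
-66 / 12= -11 / 2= -5.50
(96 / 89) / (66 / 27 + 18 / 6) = 864 / 4361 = 0.20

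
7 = 7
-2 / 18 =-1 / 9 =-0.11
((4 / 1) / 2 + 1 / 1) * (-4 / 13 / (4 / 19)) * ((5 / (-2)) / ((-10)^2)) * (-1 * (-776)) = 5529 / 65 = 85.06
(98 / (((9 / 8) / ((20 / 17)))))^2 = 245862400 / 23409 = 10502.90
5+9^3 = 734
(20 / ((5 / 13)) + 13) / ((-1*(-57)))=65 / 57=1.14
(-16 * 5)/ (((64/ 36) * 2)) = -45/ 2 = -22.50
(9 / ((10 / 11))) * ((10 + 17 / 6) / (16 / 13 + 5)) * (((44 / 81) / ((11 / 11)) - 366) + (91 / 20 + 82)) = -4975089119 / 874800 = -5687.12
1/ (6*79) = 1/ 474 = 0.00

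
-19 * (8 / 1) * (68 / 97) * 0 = 0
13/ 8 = 1.62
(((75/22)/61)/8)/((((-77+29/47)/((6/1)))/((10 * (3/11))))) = -31725/21198232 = -0.00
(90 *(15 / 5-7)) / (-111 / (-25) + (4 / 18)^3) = -80.88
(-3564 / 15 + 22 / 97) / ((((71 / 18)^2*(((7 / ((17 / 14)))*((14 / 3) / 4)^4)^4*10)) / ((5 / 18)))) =-15258492691180822093824 / 468394078883876118072788885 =-0.00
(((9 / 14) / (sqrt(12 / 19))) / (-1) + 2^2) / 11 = 4 / 11 - 3* sqrt(57) / 308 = 0.29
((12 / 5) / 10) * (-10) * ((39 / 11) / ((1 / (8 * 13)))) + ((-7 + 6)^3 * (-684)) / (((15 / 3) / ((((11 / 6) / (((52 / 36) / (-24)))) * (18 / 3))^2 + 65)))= 42550234596 / 9295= 4577755.20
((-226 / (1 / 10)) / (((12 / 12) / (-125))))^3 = 22545265625000000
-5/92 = -0.05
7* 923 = 6461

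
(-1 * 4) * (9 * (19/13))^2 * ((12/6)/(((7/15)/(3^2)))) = -31580280/1183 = -26695.08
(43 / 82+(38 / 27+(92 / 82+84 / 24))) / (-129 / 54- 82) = -14510 / 186837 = -0.08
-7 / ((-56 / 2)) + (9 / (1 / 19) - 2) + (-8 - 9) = 609 / 4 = 152.25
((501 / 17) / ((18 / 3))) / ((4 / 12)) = 501 / 34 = 14.74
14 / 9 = 1.56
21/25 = 0.84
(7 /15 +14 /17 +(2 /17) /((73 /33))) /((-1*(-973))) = 1471 /1065435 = 0.00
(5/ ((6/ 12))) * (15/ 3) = 50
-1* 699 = -699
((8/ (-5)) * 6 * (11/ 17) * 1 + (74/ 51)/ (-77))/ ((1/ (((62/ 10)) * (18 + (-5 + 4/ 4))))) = -7584956/ 14025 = -540.82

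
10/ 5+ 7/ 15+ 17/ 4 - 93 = -86.28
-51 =-51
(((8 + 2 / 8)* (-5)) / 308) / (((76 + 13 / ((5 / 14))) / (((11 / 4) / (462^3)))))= -25 / 752361071616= -0.00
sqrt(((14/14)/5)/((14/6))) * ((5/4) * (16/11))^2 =80 * sqrt(105)/847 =0.97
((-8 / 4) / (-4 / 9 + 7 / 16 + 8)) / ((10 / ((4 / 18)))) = -32 / 5755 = -0.01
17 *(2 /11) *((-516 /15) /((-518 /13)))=38012 /14245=2.67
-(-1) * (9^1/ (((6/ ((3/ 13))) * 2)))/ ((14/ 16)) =18/ 91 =0.20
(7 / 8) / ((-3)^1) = -7 / 24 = -0.29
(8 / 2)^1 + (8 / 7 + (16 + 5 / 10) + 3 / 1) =345 / 14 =24.64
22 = 22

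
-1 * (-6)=6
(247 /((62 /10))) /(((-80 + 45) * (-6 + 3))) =247 /651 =0.38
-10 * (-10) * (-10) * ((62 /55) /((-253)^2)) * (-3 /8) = 4650 /704099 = 0.01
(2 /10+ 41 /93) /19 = 298 /8835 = 0.03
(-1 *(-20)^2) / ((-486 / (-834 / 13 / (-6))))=27800 / 3159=8.80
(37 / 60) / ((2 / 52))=481 / 30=16.03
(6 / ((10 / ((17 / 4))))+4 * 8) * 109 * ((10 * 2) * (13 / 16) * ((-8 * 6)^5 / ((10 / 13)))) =-101355532222464 / 5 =-20271106444492.80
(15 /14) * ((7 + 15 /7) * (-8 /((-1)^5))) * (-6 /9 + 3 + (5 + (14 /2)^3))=1345280 /49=27454.69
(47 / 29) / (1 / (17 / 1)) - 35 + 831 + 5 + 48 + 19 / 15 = 381851 / 435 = 877.82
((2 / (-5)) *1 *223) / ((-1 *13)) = 446 / 65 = 6.86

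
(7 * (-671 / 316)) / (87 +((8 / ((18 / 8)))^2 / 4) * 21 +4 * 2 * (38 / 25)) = -3170475 / 35307628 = -0.09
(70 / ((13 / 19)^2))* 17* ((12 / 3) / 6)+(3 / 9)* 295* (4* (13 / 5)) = 459224 / 169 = 2717.30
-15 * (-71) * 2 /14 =1065 /7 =152.14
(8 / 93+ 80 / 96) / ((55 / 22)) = 57 / 155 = 0.37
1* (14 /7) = 2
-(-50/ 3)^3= 125000/ 27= 4629.63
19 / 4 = 4.75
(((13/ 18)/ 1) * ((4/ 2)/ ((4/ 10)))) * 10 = 325/ 9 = 36.11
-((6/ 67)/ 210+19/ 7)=-6366/ 2345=-2.71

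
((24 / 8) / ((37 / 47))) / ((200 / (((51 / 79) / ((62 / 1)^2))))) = 7191 / 2247202400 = 0.00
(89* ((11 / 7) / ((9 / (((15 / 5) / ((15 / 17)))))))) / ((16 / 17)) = 282931 / 5040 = 56.14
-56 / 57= -0.98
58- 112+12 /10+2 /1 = -254 /5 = -50.80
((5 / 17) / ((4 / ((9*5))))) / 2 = 225 / 136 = 1.65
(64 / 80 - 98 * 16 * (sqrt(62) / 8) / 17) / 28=1 / 35 - 7 * sqrt(62) / 17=-3.21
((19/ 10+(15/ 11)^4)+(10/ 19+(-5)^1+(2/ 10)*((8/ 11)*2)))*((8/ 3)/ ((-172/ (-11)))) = 3268549/ 16311405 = 0.20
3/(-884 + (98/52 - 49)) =-78/24209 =-0.00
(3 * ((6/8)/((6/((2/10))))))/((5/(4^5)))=384/25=15.36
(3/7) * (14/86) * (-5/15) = -1/43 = -0.02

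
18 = 18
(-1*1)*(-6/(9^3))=2/243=0.01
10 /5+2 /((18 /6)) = 8 /3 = 2.67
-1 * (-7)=7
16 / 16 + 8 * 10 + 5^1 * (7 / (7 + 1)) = 683 / 8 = 85.38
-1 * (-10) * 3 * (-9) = -270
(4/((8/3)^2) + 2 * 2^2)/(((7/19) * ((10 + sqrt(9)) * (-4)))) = -2603/5824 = -0.45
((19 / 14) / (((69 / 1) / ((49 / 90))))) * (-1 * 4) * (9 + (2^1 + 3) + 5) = -2527 / 3105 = -0.81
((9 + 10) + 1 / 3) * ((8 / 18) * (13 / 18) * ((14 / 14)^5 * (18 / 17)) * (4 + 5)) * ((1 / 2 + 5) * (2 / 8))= 4147 / 51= 81.31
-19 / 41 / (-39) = 19 / 1599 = 0.01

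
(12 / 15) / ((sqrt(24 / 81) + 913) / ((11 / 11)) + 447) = 3672 / 6242399- 3* sqrt(6) / 31211995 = 0.00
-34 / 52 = -17 / 26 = -0.65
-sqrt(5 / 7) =-sqrt(35) / 7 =-0.85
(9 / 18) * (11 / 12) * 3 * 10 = 55 / 4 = 13.75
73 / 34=2.15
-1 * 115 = -115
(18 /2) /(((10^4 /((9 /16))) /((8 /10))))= 0.00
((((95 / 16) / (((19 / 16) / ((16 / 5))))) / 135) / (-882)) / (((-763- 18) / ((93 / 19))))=248 / 294479955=0.00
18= 18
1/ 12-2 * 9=-17.92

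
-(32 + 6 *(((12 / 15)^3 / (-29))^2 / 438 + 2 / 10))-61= -90362825971 / 959265625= -94.20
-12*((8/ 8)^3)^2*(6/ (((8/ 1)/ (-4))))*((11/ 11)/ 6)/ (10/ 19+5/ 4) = 152/ 45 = 3.38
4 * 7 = 28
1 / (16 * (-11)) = -1 / 176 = -0.01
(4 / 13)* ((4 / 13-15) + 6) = -452 / 169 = -2.67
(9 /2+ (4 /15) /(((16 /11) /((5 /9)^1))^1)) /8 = 497 /864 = 0.58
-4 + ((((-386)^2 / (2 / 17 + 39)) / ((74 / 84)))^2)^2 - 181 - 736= 53345663902417244632813783671 / 152651584800625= 349460269096392.85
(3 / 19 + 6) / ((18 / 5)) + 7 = 331 / 38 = 8.71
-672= -672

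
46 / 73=0.63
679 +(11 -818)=-128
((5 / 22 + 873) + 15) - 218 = 14745 / 22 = 670.23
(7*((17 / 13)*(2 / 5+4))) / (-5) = -2618 / 325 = -8.06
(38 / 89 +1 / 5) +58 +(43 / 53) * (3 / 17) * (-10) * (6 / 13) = 302136157 / 5212285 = 57.97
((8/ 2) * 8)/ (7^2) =32/ 49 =0.65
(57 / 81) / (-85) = -19 / 2295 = -0.01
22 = 22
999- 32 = 967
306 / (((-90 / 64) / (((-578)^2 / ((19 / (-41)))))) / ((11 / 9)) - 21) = -491793029376 / 33750499451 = -14.57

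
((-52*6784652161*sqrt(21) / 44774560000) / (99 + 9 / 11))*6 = -970205259023*sqrt(21) / 2048436120000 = -2.17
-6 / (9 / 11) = -22 / 3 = -7.33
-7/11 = -0.64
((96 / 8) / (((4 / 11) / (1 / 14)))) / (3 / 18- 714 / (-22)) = 1089 / 15071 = 0.07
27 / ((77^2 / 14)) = 54 / 847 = 0.06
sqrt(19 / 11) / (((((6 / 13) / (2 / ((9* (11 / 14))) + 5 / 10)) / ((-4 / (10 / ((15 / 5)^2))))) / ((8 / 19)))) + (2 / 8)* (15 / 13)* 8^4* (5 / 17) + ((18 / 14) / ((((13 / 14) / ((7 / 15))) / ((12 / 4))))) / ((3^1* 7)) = 384102 / 1105 - 1612* sqrt(209) / 6897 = 344.22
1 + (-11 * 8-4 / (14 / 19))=-92.43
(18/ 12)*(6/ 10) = 0.90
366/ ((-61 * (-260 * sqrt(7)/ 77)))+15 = 33 * sqrt(7)/ 130+15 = 15.67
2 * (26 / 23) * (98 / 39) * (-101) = -39592 / 69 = -573.80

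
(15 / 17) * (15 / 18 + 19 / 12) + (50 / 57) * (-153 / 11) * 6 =-1010095 / 14212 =-71.07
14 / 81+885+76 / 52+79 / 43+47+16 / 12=42417590 / 45279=936.80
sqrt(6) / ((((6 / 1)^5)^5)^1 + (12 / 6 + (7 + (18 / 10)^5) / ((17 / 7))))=53125* sqrt(6) / 1510359051590015386272718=0.00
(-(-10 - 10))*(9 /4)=45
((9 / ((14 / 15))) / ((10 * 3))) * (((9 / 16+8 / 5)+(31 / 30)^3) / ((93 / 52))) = 2292641 / 3906000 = 0.59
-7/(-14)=0.50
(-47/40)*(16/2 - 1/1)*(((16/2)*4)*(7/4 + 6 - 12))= 5593/5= 1118.60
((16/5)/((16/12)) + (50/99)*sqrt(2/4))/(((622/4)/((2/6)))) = 50*sqrt(2)/92367 + 8/1555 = 0.01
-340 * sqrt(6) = -832.83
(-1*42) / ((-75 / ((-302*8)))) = -33824 / 25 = -1352.96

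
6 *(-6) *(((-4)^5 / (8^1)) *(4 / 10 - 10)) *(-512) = 113246208 / 5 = 22649241.60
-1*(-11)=11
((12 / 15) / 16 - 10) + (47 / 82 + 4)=-4409 / 820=-5.38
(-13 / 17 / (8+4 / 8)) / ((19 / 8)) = -208 / 5491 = -0.04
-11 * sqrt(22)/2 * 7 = -180.58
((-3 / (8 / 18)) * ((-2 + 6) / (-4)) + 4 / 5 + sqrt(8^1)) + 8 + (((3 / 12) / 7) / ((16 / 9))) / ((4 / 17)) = 2 * sqrt(2) + 140093 / 8960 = 18.46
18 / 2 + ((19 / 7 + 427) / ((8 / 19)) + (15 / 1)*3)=7522 / 7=1074.57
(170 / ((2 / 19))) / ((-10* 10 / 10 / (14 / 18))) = -125.61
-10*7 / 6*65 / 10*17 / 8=-161.15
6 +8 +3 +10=27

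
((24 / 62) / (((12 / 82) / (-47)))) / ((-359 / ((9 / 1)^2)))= 312174 / 11129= 28.05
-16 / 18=-8 / 9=-0.89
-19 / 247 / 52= -0.00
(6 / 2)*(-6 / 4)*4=-18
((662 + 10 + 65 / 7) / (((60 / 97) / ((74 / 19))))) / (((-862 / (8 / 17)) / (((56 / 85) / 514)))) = -7206712 / 2400874725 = -0.00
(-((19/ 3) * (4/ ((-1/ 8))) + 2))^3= 218167208/ 27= 8080266.96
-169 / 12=-14.08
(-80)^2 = 6400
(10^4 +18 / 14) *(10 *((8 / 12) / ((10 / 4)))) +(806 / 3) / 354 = 99135565 / 3717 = 26670.85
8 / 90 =4 / 45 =0.09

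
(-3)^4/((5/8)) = 648/5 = 129.60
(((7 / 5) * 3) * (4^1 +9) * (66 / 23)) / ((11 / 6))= 9828 / 115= 85.46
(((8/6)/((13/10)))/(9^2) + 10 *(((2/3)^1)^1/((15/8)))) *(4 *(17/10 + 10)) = 22544/135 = 166.99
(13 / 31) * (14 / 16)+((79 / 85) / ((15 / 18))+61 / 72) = 1104859 / 474300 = 2.33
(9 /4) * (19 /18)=19 /8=2.38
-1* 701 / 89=-701 / 89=-7.88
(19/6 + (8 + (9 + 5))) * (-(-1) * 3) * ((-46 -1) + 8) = -5889/2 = -2944.50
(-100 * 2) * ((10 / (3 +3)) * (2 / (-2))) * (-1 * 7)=-7000 / 3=-2333.33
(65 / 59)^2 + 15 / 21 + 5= 168815 / 24367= 6.93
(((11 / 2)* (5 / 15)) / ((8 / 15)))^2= 3025 / 256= 11.82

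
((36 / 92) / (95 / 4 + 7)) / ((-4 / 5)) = -0.02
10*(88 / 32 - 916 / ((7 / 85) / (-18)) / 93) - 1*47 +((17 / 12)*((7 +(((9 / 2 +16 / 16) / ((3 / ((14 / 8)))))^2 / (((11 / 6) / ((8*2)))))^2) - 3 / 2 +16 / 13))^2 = 896179129343706913 / 6844061952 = 130942579.95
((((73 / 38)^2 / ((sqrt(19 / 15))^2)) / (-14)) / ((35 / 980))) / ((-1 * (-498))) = -26645 / 2277188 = -0.01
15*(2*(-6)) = -180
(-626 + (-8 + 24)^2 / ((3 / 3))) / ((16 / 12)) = -555 / 2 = -277.50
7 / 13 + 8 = 111 / 13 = 8.54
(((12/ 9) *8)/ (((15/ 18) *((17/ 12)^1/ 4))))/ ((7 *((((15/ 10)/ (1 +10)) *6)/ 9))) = 33792/ 595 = 56.79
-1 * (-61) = 61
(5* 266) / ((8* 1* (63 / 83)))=219.03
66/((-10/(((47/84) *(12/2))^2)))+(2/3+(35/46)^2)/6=-692188019/9331560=-74.18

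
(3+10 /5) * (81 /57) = 135 /19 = 7.11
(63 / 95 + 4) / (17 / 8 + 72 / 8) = 3544 / 8455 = 0.42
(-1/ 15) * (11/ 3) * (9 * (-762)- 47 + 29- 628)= 82544/ 45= 1834.31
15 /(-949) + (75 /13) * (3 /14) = 16215 /13286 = 1.22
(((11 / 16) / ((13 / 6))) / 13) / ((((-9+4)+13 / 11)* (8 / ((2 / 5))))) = -121 / 378560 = -0.00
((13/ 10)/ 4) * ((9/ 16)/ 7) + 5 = 22517/ 4480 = 5.03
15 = 15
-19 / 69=-0.28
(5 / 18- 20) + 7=-229 / 18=-12.72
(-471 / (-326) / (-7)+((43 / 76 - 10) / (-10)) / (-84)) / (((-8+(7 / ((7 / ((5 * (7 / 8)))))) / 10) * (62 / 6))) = 2264631 / 813179290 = 0.00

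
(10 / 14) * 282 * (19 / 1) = 26790 / 7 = 3827.14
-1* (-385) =385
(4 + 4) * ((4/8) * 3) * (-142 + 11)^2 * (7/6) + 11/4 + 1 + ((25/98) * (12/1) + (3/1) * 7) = 240281.81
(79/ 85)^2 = 6241/ 7225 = 0.86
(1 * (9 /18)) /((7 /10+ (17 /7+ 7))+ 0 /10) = 35 /709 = 0.05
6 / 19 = 0.32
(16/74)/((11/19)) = 152/407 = 0.37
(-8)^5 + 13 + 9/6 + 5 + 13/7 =-458453/14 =-32746.64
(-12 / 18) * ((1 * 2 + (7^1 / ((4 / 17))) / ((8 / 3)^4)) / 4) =-42407 / 98304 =-0.43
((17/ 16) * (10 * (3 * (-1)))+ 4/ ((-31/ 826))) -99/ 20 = -177823/ 1240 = -143.41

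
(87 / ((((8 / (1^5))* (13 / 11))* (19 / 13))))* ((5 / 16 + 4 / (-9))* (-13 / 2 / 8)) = 4147 / 6144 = 0.67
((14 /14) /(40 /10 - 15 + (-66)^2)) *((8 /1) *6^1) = 48 /4345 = 0.01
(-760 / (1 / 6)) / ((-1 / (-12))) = -54720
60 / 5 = 12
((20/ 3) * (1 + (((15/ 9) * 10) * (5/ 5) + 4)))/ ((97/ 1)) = 1300/ 873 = 1.49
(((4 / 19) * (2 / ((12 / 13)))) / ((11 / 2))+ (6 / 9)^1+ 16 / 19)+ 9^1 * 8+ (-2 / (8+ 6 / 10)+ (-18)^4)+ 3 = 2832316655 / 26961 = 105052.36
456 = 456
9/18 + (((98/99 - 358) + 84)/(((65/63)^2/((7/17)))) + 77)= -44409247/1580150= -28.10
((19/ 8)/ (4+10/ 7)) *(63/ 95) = 441/ 1520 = 0.29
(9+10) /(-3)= -19 /3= -6.33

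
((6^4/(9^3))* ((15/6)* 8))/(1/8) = 2560/9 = 284.44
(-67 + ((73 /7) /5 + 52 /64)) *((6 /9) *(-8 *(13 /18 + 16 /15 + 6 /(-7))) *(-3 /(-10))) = 21071539 /220500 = 95.56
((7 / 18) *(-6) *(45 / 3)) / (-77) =5 / 11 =0.45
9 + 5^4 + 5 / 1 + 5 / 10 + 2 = 1283 / 2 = 641.50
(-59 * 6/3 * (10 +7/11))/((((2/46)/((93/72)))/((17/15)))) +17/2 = -9294937/220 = -42249.71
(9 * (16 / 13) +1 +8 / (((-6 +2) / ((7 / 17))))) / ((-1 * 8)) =-2487 / 1768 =-1.41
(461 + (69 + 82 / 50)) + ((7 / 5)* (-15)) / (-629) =8360564 / 15725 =531.67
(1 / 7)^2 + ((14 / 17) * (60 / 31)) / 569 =341023 / 14693287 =0.02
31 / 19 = 1.63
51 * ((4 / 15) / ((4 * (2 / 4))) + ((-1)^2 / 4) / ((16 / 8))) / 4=527 / 160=3.29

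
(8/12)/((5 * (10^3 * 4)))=1/30000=0.00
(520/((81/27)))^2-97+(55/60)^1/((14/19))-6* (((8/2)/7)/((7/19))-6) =105753149/3528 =29975.38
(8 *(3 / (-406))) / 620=-3 / 31465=-0.00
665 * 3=1995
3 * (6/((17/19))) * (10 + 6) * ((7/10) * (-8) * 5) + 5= -153131/17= -9007.71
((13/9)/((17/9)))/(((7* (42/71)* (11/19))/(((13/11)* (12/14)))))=227981/705551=0.32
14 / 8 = 7 / 4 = 1.75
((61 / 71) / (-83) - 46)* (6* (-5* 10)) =81341700 / 5893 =13803.11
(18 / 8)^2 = 81 / 16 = 5.06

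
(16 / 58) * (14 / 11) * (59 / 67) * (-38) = -251104 / 21373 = -11.75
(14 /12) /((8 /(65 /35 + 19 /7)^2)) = 64 /21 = 3.05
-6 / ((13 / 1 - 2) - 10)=-6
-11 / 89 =-0.12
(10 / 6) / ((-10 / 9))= -3 / 2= -1.50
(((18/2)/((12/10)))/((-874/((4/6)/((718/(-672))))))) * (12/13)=10080/2039479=0.00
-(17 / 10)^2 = -289 / 100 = -2.89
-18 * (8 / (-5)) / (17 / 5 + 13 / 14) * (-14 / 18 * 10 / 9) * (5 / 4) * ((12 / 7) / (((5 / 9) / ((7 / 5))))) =-3136 / 101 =-31.05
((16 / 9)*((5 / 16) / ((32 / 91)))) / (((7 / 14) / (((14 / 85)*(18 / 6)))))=637 / 408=1.56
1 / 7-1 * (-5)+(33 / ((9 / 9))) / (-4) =-87 / 28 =-3.11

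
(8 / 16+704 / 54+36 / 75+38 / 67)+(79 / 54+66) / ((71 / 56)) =145124137 / 2140650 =67.79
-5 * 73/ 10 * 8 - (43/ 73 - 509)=216.41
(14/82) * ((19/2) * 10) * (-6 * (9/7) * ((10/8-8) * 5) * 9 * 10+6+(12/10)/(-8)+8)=62366341/164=380282.57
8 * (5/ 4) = 10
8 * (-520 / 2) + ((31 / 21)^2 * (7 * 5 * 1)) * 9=-9755 / 7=-1393.57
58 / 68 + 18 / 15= 2.05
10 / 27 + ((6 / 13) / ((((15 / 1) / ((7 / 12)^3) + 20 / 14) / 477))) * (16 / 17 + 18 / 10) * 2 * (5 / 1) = 6204843856 / 78794235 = 78.75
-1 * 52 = -52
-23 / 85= -0.27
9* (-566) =-5094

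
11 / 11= 1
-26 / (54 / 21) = -91 / 9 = -10.11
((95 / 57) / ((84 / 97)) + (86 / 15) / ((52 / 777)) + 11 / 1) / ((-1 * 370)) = -1614967 / 6060600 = -0.27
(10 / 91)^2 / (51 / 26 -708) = -200 / 11693409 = -0.00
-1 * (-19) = 19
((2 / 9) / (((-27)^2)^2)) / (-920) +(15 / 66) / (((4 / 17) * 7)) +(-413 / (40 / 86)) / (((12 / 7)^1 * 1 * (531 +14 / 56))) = -0.84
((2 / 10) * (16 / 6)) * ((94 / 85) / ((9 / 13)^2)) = 127088 / 103275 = 1.23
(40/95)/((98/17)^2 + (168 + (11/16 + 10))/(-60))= 739840/53159397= 0.01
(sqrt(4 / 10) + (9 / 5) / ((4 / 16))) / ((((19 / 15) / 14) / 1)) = 42 * sqrt(10) / 19 + 1512 / 19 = 86.57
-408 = -408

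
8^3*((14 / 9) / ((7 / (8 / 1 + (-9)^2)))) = 91136 / 9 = 10126.22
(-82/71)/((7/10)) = -820/497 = -1.65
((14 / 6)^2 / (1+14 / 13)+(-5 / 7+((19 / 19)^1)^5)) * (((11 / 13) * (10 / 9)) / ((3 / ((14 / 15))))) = 217580 / 255879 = 0.85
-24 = -24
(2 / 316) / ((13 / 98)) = 49 / 1027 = 0.05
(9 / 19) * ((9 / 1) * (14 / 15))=378 / 95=3.98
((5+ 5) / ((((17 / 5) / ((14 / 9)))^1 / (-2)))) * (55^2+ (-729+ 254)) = -70000 / 3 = -23333.33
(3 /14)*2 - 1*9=-60 /7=-8.57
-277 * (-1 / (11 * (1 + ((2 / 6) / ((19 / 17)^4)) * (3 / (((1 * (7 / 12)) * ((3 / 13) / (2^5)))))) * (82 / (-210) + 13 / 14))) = 17688469330 / 57961583471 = 0.31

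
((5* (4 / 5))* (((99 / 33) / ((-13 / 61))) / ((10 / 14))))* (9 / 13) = -54.58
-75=-75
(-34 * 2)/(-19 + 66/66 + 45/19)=1292/297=4.35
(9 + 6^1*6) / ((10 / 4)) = 18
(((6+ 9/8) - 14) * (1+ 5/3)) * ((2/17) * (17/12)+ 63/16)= -10835/144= -75.24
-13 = -13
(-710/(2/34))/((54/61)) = -368135/27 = -13634.63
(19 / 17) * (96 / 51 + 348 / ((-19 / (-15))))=89348 / 289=309.16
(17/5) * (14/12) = 119/30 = 3.97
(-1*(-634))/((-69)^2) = 634/4761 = 0.13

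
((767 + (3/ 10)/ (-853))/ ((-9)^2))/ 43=6542507/ 29709990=0.22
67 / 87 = 0.77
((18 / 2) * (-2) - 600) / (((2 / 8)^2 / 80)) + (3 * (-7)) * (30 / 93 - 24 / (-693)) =-791047.50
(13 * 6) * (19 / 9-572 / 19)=-124462 / 57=-2183.54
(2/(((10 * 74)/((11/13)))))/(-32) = -11/153920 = -0.00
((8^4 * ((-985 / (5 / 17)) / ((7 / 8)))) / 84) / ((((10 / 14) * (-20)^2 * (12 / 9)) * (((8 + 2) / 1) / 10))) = -428672 / 875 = -489.91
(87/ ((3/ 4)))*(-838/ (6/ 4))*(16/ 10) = -1555328/ 15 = -103688.53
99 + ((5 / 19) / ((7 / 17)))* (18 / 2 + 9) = 14697 / 133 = 110.50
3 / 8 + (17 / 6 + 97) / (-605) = 3049 / 14520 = 0.21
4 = 4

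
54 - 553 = -499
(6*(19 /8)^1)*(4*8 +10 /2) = 2109 /4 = 527.25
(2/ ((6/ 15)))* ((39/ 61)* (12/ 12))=195/ 61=3.20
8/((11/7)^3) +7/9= 34013/11979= 2.84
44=44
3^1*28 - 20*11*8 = -1676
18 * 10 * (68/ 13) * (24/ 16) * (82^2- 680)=8535987.69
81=81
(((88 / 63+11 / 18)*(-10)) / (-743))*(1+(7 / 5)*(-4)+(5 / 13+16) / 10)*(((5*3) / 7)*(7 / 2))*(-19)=1321925 / 115908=11.40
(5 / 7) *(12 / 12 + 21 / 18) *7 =65 / 6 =10.83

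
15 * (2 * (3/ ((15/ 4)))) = 24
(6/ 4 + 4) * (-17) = -187/ 2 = -93.50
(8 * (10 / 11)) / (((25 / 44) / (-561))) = -35904 / 5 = -7180.80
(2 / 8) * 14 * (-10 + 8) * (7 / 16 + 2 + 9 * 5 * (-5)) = 24927 / 16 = 1557.94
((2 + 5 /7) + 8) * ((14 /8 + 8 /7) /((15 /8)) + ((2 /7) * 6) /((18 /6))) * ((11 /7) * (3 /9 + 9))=16280 /49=332.24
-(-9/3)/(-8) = -3/8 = -0.38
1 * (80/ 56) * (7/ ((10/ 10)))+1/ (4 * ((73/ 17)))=2937/ 292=10.06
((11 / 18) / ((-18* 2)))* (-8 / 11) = 1 / 81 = 0.01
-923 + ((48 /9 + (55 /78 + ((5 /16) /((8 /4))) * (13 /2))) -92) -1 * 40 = -871891 /832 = -1047.95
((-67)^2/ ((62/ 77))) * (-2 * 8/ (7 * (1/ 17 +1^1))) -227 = -3421105/ 279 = -12262.03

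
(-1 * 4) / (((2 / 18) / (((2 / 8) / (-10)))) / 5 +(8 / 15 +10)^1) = -0.41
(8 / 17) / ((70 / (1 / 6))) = 2 / 1785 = 0.00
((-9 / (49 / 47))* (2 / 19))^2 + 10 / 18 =10775249 / 7800849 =1.38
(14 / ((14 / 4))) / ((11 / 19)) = 76 / 11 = 6.91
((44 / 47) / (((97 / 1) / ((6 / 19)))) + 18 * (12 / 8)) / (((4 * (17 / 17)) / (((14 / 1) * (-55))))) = -900526935 / 173242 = -5198.09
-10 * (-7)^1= 70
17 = 17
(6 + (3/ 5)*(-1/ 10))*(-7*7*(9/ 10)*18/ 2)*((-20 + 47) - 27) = 0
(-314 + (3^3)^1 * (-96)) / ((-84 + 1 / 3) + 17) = 4359 / 100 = 43.59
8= 8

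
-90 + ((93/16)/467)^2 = -5024761911/55830784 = -90.00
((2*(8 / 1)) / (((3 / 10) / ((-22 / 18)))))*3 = -1760 / 9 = -195.56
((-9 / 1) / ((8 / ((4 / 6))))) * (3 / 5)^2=-27 / 100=-0.27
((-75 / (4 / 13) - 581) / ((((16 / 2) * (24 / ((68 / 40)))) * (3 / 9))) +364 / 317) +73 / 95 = -308234757 / 15418880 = -19.99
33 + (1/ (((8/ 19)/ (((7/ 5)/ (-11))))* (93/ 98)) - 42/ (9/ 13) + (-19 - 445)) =-3355339/ 6820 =-491.99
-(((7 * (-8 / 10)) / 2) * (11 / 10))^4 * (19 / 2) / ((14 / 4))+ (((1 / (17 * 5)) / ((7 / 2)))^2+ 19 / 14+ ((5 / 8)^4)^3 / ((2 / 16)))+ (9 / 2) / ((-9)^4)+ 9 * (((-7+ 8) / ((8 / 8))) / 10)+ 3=-8278043963300352325592231 / 34639478312140800000000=-238.98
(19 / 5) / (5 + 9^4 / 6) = 0.00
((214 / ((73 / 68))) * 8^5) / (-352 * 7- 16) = -29802496 / 11315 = -2633.89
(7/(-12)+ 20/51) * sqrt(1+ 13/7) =-13 * sqrt(35)/238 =-0.32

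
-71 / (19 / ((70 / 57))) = -4970 / 1083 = -4.59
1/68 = 0.01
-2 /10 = -0.20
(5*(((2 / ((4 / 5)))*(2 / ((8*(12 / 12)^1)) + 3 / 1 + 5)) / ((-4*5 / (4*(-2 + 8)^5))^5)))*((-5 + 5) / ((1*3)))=0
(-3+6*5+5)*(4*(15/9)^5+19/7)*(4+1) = 14738720/1701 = 8664.74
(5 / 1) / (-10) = -1 / 2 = -0.50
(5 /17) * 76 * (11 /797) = 4180 /13549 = 0.31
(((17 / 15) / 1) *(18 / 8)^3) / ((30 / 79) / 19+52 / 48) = 1094229 / 93520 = 11.70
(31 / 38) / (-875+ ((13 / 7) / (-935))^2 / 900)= -597576498750 / 640948986559289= -0.00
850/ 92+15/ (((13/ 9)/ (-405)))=-2509525/ 598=-4196.53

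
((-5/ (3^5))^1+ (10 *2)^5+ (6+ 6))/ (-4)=-800002.99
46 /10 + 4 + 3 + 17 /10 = 133 /10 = 13.30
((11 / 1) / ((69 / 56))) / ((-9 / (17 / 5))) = -10472 / 3105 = -3.37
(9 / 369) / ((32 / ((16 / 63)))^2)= 1 / 650916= 0.00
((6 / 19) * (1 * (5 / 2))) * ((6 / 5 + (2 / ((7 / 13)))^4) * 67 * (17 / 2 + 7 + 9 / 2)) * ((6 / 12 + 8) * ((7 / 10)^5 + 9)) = 189553713811143 / 12005000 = 15789563.83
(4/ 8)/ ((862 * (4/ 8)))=1/ 862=0.00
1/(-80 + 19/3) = -3/221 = -0.01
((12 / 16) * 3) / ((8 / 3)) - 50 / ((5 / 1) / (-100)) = 32027 / 32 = 1000.84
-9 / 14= -0.64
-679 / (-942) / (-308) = -97 / 41448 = -0.00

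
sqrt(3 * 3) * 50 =150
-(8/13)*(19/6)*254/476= -4826/4641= -1.04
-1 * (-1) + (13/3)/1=16/3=5.33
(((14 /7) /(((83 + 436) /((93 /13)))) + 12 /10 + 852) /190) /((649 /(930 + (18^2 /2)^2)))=188.03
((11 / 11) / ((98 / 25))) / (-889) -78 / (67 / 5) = -33979255 / 5837174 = -5.82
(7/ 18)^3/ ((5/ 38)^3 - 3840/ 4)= -336091/ 5485932765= -0.00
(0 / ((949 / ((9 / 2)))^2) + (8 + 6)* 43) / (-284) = -301 / 142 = -2.12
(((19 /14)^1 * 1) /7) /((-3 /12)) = -38 /49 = -0.78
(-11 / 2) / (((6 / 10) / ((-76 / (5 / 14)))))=1950.67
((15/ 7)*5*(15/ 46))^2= 1265625/ 103684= 12.21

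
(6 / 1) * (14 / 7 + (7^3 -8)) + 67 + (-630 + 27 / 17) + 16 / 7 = 174082 / 119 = 1462.87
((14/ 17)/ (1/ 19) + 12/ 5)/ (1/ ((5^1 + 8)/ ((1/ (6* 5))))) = 119652/ 17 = 7038.35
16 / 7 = 2.29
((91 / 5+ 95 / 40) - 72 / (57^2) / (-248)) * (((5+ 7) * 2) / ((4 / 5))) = 27630699 / 44764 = 617.25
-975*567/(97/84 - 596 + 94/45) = 696559500/746873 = 932.63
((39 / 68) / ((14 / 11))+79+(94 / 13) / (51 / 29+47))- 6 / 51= 99349693 / 1249976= 79.48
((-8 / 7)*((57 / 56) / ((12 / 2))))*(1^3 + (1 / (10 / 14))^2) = -703 / 1225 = -0.57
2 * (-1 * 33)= -66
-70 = -70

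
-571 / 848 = -0.67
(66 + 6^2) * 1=102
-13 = -13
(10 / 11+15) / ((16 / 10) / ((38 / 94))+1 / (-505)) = 1679125 / 417527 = 4.02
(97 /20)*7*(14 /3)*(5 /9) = 4753 /54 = 88.02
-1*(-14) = 14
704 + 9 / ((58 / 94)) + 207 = 26842 / 29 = 925.59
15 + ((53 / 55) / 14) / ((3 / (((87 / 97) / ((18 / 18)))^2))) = 108807669 / 7244930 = 15.02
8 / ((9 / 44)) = 352 / 9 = 39.11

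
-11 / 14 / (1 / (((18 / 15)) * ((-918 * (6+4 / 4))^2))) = -194669244 / 5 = -38933848.80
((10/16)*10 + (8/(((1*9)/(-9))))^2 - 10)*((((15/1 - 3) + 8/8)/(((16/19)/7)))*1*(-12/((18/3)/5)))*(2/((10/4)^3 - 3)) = -2083445/202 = -10314.08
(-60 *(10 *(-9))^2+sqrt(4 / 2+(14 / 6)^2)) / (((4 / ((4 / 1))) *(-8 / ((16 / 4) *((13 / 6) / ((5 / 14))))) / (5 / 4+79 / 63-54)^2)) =54730821925 / 14-2189232877 *sqrt(67) / 816480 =3909322475.78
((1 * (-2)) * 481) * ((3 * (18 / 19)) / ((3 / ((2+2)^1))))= -3645.47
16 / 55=0.29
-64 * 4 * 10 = -2560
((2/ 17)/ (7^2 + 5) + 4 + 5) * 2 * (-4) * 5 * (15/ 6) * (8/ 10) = -330560/ 459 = -720.17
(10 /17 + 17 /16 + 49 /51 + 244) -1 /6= 67033 /272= 246.44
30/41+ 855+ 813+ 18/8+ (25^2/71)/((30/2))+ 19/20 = 73030523/43665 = 1672.52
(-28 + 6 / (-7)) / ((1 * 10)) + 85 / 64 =-3489 / 2240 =-1.56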